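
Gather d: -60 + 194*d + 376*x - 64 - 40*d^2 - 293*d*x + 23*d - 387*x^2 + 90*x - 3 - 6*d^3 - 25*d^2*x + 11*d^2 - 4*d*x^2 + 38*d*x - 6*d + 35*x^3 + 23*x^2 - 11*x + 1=-6*d^3 + d^2*(-25*x - 29) + d*(-4*x^2 - 255*x + 211) + 35*x^3 - 364*x^2 + 455*x - 126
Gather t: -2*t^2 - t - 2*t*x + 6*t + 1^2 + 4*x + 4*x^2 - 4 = -2*t^2 + t*(5 - 2*x) + 4*x^2 + 4*x - 3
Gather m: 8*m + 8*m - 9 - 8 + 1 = 16*m - 16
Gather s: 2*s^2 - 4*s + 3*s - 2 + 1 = 2*s^2 - s - 1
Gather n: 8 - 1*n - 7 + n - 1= 0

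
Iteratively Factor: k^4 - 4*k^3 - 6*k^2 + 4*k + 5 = (k - 5)*(k^3 + k^2 - k - 1) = (k - 5)*(k - 1)*(k^2 + 2*k + 1) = (k - 5)*(k - 1)*(k + 1)*(k + 1)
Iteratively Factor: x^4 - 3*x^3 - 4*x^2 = (x + 1)*(x^3 - 4*x^2) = (x - 4)*(x + 1)*(x^2) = x*(x - 4)*(x + 1)*(x)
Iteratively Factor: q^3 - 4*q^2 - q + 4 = (q - 1)*(q^2 - 3*q - 4) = (q - 1)*(q + 1)*(q - 4)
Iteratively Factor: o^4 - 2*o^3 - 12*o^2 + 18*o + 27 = (o - 3)*(o^3 + o^2 - 9*o - 9) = (o - 3)*(o + 3)*(o^2 - 2*o - 3) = (o - 3)*(o + 1)*(o + 3)*(o - 3)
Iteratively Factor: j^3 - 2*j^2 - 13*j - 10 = (j + 1)*(j^2 - 3*j - 10) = (j + 1)*(j + 2)*(j - 5)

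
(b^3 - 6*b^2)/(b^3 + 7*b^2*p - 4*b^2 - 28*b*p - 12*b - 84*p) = b^2/(b^2 + 7*b*p + 2*b + 14*p)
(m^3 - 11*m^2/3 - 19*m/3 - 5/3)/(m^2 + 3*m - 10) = (3*m^3 - 11*m^2 - 19*m - 5)/(3*(m^2 + 3*m - 10))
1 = 1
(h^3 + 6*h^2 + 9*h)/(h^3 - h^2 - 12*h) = (h + 3)/(h - 4)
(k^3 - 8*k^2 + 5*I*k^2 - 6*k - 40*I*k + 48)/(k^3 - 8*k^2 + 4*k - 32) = (k + 3*I)/(k - 2*I)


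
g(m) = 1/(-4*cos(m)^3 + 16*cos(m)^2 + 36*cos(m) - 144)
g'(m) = (-12*sin(m)*cos(m)^2 + 32*sin(m)*cos(m) + 36*sin(m))/(-4*cos(m)^3 + 16*cos(m)^2 + 36*cos(m) - 144)^2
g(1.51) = -0.01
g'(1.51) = 0.00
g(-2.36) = -0.01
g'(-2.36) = -0.00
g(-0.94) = -0.01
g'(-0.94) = -0.00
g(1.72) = -0.01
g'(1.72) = 0.00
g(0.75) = -0.01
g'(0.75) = 0.00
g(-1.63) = -0.01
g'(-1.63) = -0.00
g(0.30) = -0.01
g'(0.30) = 0.00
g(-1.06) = -0.01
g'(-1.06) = -0.00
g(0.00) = -0.01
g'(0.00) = 0.00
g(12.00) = -0.00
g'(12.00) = 0.00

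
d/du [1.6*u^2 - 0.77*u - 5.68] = 3.2*u - 0.77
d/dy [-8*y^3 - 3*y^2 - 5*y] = -24*y^2 - 6*y - 5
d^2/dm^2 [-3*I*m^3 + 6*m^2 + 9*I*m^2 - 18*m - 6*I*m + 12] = -18*I*m + 12 + 18*I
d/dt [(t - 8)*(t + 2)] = 2*t - 6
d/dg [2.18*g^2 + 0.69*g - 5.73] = 4.36*g + 0.69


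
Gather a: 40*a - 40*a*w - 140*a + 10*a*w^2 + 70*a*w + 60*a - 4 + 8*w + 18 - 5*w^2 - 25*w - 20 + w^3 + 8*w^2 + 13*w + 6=a*(10*w^2 + 30*w - 40) + w^3 + 3*w^2 - 4*w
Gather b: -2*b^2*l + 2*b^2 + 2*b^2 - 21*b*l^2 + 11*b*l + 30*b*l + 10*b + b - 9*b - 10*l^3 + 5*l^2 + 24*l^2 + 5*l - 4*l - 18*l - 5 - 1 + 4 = b^2*(4 - 2*l) + b*(-21*l^2 + 41*l + 2) - 10*l^3 + 29*l^2 - 17*l - 2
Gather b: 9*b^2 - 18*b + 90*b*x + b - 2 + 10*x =9*b^2 + b*(90*x - 17) + 10*x - 2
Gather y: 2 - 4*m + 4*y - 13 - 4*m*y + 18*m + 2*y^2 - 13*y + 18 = 14*m + 2*y^2 + y*(-4*m - 9) + 7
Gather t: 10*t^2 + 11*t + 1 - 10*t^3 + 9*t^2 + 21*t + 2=-10*t^3 + 19*t^2 + 32*t + 3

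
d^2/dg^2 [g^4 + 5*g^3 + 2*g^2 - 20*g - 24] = 12*g^2 + 30*g + 4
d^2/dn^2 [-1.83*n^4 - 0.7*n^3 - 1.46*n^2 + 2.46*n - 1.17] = -21.96*n^2 - 4.2*n - 2.92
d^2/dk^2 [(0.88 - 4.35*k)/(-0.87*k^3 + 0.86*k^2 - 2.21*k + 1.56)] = (19.75509*k^5 - 27.520884*k^4 + 0.241685999999987*k^3 + 56.788896*k^2 - 32.146608*k + 23.75932)/(0.658503*k^9 - 1.952802*k^8 + 6.948603*k^7 - 14.09948*k^6 + 24.654201*k^5 - 34.058778*k^4 + 34.935173*k^3 - 29.136276*k^2 + 16.134768*k - 3.796416)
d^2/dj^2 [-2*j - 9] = 0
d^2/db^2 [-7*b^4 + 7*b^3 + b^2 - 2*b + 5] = -84*b^2 + 42*b + 2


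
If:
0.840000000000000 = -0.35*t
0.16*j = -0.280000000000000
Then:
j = -1.75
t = -2.40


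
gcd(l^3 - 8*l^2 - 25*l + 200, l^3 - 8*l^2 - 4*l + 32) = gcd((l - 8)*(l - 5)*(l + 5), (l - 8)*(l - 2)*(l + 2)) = l - 8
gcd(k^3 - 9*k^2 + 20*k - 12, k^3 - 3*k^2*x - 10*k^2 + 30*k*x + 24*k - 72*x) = k - 6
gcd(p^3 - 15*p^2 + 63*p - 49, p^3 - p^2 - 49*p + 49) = p^2 - 8*p + 7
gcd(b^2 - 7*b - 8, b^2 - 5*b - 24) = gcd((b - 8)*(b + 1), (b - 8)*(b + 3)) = b - 8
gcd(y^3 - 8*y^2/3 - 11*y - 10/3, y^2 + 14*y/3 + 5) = 1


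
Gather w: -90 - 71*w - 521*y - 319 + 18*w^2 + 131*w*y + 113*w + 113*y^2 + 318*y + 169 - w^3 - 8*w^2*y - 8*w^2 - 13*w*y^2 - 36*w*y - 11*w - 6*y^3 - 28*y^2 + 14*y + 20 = -w^3 + w^2*(10 - 8*y) + w*(-13*y^2 + 95*y + 31) - 6*y^3 + 85*y^2 - 189*y - 220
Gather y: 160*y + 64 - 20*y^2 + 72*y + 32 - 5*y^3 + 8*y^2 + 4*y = -5*y^3 - 12*y^2 + 236*y + 96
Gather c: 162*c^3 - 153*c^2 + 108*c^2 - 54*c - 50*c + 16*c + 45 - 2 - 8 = 162*c^3 - 45*c^2 - 88*c + 35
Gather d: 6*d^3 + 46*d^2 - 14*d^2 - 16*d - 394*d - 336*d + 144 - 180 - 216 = 6*d^3 + 32*d^2 - 746*d - 252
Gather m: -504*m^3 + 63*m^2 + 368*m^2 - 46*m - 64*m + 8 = -504*m^3 + 431*m^2 - 110*m + 8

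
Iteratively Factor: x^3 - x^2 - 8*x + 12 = (x - 2)*(x^2 + x - 6) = (x - 2)^2*(x + 3)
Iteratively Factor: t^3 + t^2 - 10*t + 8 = (t - 2)*(t^2 + 3*t - 4) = (t - 2)*(t + 4)*(t - 1)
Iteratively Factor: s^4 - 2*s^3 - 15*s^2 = (s - 5)*(s^3 + 3*s^2) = s*(s - 5)*(s^2 + 3*s) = s^2*(s - 5)*(s + 3)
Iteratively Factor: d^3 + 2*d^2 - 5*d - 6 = (d + 1)*(d^2 + d - 6) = (d - 2)*(d + 1)*(d + 3)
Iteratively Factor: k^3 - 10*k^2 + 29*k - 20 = (k - 4)*(k^2 - 6*k + 5) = (k - 5)*(k - 4)*(k - 1)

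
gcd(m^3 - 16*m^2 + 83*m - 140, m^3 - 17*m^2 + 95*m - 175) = m^2 - 12*m + 35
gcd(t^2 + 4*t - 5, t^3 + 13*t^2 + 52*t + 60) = t + 5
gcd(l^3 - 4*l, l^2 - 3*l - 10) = l + 2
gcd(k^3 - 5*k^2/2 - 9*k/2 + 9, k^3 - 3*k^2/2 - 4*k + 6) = k^2 + k/2 - 3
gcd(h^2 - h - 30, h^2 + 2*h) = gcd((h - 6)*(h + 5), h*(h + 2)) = 1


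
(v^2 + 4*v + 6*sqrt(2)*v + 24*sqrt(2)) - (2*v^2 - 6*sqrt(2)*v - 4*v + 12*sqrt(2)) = -v^2 + 8*v + 12*sqrt(2)*v + 12*sqrt(2)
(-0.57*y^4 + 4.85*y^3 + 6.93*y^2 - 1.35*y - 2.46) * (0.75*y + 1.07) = -0.4275*y^5 + 3.0276*y^4 + 10.387*y^3 + 6.4026*y^2 - 3.2895*y - 2.6322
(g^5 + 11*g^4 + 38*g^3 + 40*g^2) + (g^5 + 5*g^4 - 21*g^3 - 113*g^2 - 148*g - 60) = 2*g^5 + 16*g^4 + 17*g^3 - 73*g^2 - 148*g - 60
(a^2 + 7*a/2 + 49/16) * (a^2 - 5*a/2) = a^4 + a^3 - 91*a^2/16 - 245*a/32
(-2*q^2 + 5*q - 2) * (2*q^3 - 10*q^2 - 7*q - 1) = -4*q^5 + 30*q^4 - 40*q^3 - 13*q^2 + 9*q + 2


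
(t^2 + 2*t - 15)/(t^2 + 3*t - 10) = (t - 3)/(t - 2)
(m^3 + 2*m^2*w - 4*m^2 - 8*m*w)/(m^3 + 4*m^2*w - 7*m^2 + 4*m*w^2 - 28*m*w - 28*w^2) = m*(m - 4)/(m^2 + 2*m*w - 7*m - 14*w)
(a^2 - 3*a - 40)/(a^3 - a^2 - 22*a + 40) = (a - 8)/(a^2 - 6*a + 8)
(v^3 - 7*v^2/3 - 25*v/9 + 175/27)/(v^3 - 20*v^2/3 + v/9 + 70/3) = (v - 5/3)/(v - 6)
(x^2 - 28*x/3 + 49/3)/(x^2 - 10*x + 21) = (x - 7/3)/(x - 3)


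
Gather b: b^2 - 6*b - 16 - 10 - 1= b^2 - 6*b - 27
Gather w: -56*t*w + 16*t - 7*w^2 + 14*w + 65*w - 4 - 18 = 16*t - 7*w^2 + w*(79 - 56*t) - 22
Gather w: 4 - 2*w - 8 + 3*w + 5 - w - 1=0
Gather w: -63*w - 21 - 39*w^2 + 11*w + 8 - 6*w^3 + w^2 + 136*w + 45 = -6*w^3 - 38*w^2 + 84*w + 32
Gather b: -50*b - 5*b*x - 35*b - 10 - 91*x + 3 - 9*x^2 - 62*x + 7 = b*(-5*x - 85) - 9*x^2 - 153*x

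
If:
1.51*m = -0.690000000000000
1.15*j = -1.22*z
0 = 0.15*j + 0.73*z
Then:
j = 0.00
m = -0.46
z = 0.00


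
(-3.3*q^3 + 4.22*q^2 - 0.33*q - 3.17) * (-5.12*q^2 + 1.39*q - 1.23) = 16.896*q^5 - 26.1934*q^4 + 11.6144*q^3 + 10.5811*q^2 - 4.0004*q + 3.8991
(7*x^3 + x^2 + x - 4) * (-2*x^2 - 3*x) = -14*x^5 - 23*x^4 - 5*x^3 + 5*x^2 + 12*x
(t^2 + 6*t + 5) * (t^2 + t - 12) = t^4 + 7*t^3 - t^2 - 67*t - 60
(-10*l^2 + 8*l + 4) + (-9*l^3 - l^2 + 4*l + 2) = -9*l^3 - 11*l^2 + 12*l + 6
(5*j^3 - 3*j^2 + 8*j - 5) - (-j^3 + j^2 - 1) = 6*j^3 - 4*j^2 + 8*j - 4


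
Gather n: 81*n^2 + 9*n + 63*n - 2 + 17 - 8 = 81*n^2 + 72*n + 7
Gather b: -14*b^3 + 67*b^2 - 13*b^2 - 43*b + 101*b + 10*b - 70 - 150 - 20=-14*b^3 + 54*b^2 + 68*b - 240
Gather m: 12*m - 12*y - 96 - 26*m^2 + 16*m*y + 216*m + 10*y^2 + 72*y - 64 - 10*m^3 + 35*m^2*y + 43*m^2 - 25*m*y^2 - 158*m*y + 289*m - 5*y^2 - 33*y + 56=-10*m^3 + m^2*(35*y + 17) + m*(-25*y^2 - 142*y + 517) + 5*y^2 + 27*y - 104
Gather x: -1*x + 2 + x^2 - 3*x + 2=x^2 - 4*x + 4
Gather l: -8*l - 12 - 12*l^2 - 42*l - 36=-12*l^2 - 50*l - 48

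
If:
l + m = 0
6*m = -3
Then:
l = 1/2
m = -1/2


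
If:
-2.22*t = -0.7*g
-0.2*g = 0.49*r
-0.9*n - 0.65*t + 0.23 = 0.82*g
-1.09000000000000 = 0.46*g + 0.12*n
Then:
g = -3.47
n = 4.20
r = 1.41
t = -1.09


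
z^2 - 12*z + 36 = (z - 6)^2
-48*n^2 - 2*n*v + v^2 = (-8*n + v)*(6*n + v)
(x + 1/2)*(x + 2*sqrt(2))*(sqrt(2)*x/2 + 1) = sqrt(2)*x^3/2 + sqrt(2)*x^2/4 + 3*x^2 + 3*x/2 + 2*sqrt(2)*x + sqrt(2)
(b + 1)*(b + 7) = b^2 + 8*b + 7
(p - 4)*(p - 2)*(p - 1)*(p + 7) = p^4 - 35*p^2 + 90*p - 56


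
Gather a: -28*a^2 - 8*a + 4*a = -28*a^2 - 4*a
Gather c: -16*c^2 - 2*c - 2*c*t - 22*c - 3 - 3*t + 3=-16*c^2 + c*(-2*t - 24) - 3*t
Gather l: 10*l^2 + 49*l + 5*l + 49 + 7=10*l^2 + 54*l + 56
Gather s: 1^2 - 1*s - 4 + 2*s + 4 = s + 1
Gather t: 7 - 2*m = 7 - 2*m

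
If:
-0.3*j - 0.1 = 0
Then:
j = -0.33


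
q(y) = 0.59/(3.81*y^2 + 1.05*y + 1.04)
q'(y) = 0.59*(-7.62*y - 1.05)/(3.81*y^2 + 1.05*y + 1.04)^2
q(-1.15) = 0.12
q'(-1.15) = 0.19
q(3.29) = 0.01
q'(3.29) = -0.01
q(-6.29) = 0.00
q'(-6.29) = 0.00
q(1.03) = 0.10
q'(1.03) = -0.14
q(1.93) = 0.03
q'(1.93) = -0.03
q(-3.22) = 0.02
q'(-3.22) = 0.01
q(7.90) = 0.00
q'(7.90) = -0.00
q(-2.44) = 0.03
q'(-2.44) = 0.02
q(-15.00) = 0.00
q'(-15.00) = 0.00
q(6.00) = 0.00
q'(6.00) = -0.00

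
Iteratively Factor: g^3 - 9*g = (g - 3)*(g^2 + 3*g) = g*(g - 3)*(g + 3)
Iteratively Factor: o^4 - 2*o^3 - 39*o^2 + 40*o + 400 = (o - 5)*(o^3 + 3*o^2 - 24*o - 80) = (o - 5)*(o + 4)*(o^2 - o - 20) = (o - 5)*(o + 4)^2*(o - 5)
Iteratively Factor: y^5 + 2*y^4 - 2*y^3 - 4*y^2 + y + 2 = (y + 1)*(y^4 + y^3 - 3*y^2 - y + 2) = (y - 1)*(y + 1)*(y^3 + 2*y^2 - y - 2) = (y - 1)^2*(y + 1)*(y^2 + 3*y + 2) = (y - 1)^2*(y + 1)^2*(y + 2)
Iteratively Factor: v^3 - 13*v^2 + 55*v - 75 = (v - 5)*(v^2 - 8*v + 15) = (v - 5)*(v - 3)*(v - 5)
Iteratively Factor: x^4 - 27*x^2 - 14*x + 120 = (x - 5)*(x^3 + 5*x^2 - 2*x - 24) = (x - 5)*(x + 4)*(x^2 + x - 6) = (x - 5)*(x + 3)*(x + 4)*(x - 2)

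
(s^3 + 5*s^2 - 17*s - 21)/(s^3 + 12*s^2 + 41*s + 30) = (s^2 + 4*s - 21)/(s^2 + 11*s + 30)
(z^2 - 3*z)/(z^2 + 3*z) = (z - 3)/(z + 3)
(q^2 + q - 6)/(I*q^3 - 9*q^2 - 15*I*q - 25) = (-q^2 - q + 6)/(-I*q^3 + 9*q^2 + 15*I*q + 25)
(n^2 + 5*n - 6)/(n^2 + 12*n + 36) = (n - 1)/(n + 6)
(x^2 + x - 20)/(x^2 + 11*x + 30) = (x - 4)/(x + 6)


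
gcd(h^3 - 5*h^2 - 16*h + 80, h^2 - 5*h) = h - 5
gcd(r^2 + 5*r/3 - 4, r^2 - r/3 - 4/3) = r - 4/3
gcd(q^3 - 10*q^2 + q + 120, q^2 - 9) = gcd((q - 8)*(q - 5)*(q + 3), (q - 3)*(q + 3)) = q + 3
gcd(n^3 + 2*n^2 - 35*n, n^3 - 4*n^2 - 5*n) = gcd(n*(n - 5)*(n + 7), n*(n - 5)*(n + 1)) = n^2 - 5*n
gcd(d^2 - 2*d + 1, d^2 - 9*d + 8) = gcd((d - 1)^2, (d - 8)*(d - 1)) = d - 1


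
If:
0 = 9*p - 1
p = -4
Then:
No Solution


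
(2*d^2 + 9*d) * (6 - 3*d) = -6*d^3 - 15*d^2 + 54*d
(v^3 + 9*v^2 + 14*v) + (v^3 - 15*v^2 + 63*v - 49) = 2*v^3 - 6*v^2 + 77*v - 49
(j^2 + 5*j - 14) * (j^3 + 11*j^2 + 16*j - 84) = j^5 + 16*j^4 + 57*j^3 - 158*j^2 - 644*j + 1176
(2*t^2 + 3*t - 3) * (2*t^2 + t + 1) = 4*t^4 + 8*t^3 - t^2 - 3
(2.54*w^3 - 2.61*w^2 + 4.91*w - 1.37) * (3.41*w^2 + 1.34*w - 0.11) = 8.6614*w^5 - 5.4965*w^4 + 12.9663*w^3 + 2.1948*w^2 - 2.3759*w + 0.1507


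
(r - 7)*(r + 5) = r^2 - 2*r - 35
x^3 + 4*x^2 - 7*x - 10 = (x - 2)*(x + 1)*(x + 5)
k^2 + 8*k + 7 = (k + 1)*(k + 7)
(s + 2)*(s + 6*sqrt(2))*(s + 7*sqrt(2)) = s^3 + 2*s^2 + 13*sqrt(2)*s^2 + 26*sqrt(2)*s + 84*s + 168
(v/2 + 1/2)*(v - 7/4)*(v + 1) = v^3/2 + v^2/8 - 5*v/4 - 7/8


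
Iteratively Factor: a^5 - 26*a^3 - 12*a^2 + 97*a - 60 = (a + 3)*(a^4 - 3*a^3 - 17*a^2 + 39*a - 20) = (a - 1)*(a + 3)*(a^3 - 2*a^2 - 19*a + 20) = (a - 1)^2*(a + 3)*(a^2 - a - 20) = (a - 5)*(a - 1)^2*(a + 3)*(a + 4)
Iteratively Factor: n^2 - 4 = (n + 2)*(n - 2)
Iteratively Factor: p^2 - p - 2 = (p + 1)*(p - 2)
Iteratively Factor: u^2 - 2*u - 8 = (u - 4)*(u + 2)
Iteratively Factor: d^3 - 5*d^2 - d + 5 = (d - 1)*(d^2 - 4*d - 5) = (d - 1)*(d + 1)*(d - 5)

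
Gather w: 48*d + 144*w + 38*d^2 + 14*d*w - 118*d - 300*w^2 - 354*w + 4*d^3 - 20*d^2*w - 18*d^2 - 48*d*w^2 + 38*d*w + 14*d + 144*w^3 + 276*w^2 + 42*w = 4*d^3 + 20*d^2 - 56*d + 144*w^3 + w^2*(-48*d - 24) + w*(-20*d^2 + 52*d - 168)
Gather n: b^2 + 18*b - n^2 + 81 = b^2 + 18*b - n^2 + 81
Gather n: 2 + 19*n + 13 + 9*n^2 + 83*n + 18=9*n^2 + 102*n + 33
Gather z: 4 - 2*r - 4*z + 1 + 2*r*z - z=-2*r + z*(2*r - 5) + 5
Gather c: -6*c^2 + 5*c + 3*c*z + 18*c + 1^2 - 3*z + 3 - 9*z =-6*c^2 + c*(3*z + 23) - 12*z + 4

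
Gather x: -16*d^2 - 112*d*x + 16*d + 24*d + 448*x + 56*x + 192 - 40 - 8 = -16*d^2 + 40*d + x*(504 - 112*d) + 144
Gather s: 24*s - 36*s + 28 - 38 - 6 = -12*s - 16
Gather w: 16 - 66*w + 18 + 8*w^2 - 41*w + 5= 8*w^2 - 107*w + 39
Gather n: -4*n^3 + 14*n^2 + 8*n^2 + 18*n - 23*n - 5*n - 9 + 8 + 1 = -4*n^3 + 22*n^2 - 10*n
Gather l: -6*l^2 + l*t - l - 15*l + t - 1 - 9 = -6*l^2 + l*(t - 16) + t - 10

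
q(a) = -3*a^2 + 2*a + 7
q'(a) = 2 - 6*a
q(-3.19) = -29.91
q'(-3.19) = 21.14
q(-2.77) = -21.56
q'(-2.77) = 18.62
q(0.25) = 7.31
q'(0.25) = 0.50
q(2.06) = -1.61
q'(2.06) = -10.36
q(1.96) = -0.60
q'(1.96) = -9.76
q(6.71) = -114.65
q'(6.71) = -38.26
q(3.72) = -27.08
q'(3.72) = -20.32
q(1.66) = 2.05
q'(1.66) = -7.96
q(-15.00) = -698.00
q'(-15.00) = 92.00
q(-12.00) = -449.00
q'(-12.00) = 74.00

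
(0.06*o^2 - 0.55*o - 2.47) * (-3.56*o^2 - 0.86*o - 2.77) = -0.2136*o^4 + 1.9064*o^3 + 9.1*o^2 + 3.6477*o + 6.8419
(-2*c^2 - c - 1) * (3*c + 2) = -6*c^3 - 7*c^2 - 5*c - 2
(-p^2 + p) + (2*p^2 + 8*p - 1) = p^2 + 9*p - 1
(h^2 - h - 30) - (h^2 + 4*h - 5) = -5*h - 25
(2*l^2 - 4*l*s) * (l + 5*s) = 2*l^3 + 6*l^2*s - 20*l*s^2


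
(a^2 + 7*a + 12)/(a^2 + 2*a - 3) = (a + 4)/(a - 1)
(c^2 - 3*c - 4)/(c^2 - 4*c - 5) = (c - 4)/(c - 5)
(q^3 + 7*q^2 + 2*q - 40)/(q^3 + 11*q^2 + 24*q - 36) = (q^3 + 7*q^2 + 2*q - 40)/(q^3 + 11*q^2 + 24*q - 36)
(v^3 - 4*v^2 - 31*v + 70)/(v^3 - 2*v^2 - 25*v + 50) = (v - 7)/(v - 5)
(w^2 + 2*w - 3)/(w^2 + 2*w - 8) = (w^2 + 2*w - 3)/(w^2 + 2*w - 8)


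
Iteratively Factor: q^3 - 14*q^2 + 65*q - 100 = (q - 4)*(q^2 - 10*q + 25) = (q - 5)*(q - 4)*(q - 5)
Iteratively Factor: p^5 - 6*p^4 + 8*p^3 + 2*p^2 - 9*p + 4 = (p - 1)*(p^4 - 5*p^3 + 3*p^2 + 5*p - 4) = (p - 4)*(p - 1)*(p^3 - p^2 - p + 1) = (p - 4)*(p - 1)^2*(p^2 - 1) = (p - 4)*(p - 1)^2*(p + 1)*(p - 1)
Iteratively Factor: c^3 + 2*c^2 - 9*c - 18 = (c - 3)*(c^2 + 5*c + 6) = (c - 3)*(c + 3)*(c + 2)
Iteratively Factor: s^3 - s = (s + 1)*(s^2 - s) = (s - 1)*(s + 1)*(s)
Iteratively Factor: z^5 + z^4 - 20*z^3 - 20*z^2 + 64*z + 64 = (z + 4)*(z^4 - 3*z^3 - 8*z^2 + 12*z + 16) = (z + 2)*(z + 4)*(z^3 - 5*z^2 + 2*z + 8) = (z - 4)*(z + 2)*(z + 4)*(z^2 - z - 2) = (z - 4)*(z - 2)*(z + 2)*(z + 4)*(z + 1)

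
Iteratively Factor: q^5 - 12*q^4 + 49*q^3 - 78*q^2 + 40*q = (q - 1)*(q^4 - 11*q^3 + 38*q^2 - 40*q) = (q - 5)*(q - 1)*(q^3 - 6*q^2 + 8*q) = (q - 5)*(q - 4)*(q - 1)*(q^2 - 2*q) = (q - 5)*(q - 4)*(q - 2)*(q - 1)*(q)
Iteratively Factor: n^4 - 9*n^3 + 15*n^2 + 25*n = (n - 5)*(n^3 - 4*n^2 - 5*n) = (n - 5)*(n + 1)*(n^2 - 5*n) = n*(n - 5)*(n + 1)*(n - 5)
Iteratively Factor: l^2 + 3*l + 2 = (l + 1)*(l + 2)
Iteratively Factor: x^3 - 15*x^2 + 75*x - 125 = (x - 5)*(x^2 - 10*x + 25) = (x - 5)^2*(x - 5)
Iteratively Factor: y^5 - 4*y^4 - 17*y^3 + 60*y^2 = (y - 3)*(y^4 - y^3 - 20*y^2) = (y - 3)*(y + 4)*(y^3 - 5*y^2) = y*(y - 3)*(y + 4)*(y^2 - 5*y) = y*(y - 5)*(y - 3)*(y + 4)*(y)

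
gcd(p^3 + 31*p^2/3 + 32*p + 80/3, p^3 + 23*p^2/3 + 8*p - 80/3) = p^2 + 9*p + 20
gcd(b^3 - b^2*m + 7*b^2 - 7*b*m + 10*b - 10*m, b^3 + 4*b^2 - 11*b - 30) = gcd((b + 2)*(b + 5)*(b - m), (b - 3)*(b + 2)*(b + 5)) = b^2 + 7*b + 10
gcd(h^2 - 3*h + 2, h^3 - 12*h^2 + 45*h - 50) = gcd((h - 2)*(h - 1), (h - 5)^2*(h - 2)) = h - 2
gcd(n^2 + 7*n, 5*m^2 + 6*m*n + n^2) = 1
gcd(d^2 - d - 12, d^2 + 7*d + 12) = d + 3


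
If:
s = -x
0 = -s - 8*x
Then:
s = 0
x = 0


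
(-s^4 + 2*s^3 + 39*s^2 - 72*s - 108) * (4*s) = -4*s^5 + 8*s^4 + 156*s^3 - 288*s^2 - 432*s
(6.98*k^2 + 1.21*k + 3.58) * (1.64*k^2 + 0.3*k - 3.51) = 11.4472*k^4 + 4.0784*k^3 - 18.2656*k^2 - 3.1731*k - 12.5658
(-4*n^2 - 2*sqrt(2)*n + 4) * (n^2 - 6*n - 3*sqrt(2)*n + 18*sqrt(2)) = -4*n^4 + 10*sqrt(2)*n^3 + 24*n^3 - 60*sqrt(2)*n^2 + 16*n^2 - 96*n - 12*sqrt(2)*n + 72*sqrt(2)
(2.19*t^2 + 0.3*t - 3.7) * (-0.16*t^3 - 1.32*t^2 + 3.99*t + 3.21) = -0.3504*t^5 - 2.9388*t^4 + 8.9341*t^3 + 13.1109*t^2 - 13.8*t - 11.877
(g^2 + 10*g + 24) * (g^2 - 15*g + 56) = g^4 - 5*g^3 - 70*g^2 + 200*g + 1344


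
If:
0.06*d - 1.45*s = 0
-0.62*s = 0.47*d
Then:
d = 0.00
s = 0.00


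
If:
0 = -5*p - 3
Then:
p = -3/5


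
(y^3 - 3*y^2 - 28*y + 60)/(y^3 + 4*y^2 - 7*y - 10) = (y - 6)/(y + 1)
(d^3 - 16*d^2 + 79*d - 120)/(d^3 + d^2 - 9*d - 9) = (d^2 - 13*d + 40)/(d^2 + 4*d + 3)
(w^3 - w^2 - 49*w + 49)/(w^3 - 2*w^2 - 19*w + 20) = (w^2 - 49)/(w^2 - w - 20)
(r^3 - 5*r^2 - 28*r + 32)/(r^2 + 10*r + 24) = (r^2 - 9*r + 8)/(r + 6)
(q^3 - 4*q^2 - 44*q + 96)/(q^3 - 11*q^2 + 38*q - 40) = (q^2 - 2*q - 48)/(q^2 - 9*q + 20)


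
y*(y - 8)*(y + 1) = y^3 - 7*y^2 - 8*y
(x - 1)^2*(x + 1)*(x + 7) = x^4 + 6*x^3 - 8*x^2 - 6*x + 7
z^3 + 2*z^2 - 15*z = z*(z - 3)*(z + 5)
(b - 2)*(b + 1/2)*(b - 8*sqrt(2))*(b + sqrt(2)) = b^4 - 7*sqrt(2)*b^3 - 3*b^3/2 - 17*b^2 + 21*sqrt(2)*b^2/2 + 7*sqrt(2)*b + 24*b + 16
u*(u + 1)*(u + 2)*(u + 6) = u^4 + 9*u^3 + 20*u^2 + 12*u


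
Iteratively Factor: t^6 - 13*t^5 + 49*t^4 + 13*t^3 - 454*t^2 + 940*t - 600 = (t + 3)*(t^5 - 16*t^4 + 97*t^3 - 278*t^2 + 380*t - 200) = (t - 2)*(t + 3)*(t^4 - 14*t^3 + 69*t^2 - 140*t + 100) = (t - 5)*(t - 2)*(t + 3)*(t^3 - 9*t^2 + 24*t - 20) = (t - 5)*(t - 2)^2*(t + 3)*(t^2 - 7*t + 10) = (t - 5)^2*(t - 2)^2*(t + 3)*(t - 2)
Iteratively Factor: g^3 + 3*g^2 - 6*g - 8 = (g + 4)*(g^2 - g - 2) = (g - 2)*(g + 4)*(g + 1)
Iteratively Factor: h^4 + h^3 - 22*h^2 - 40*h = (h - 5)*(h^3 + 6*h^2 + 8*h) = (h - 5)*(h + 2)*(h^2 + 4*h) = (h - 5)*(h + 2)*(h + 4)*(h)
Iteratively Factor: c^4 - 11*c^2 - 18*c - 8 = (c + 1)*(c^3 - c^2 - 10*c - 8) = (c - 4)*(c + 1)*(c^2 + 3*c + 2) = (c - 4)*(c + 1)*(c + 2)*(c + 1)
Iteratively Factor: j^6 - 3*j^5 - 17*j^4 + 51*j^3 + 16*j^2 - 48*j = (j + 4)*(j^5 - 7*j^4 + 11*j^3 + 7*j^2 - 12*j) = (j - 4)*(j + 4)*(j^4 - 3*j^3 - j^2 + 3*j) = (j - 4)*(j - 3)*(j + 4)*(j^3 - j) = (j - 4)*(j - 3)*(j - 1)*(j + 4)*(j^2 + j) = j*(j - 4)*(j - 3)*(j - 1)*(j + 4)*(j + 1)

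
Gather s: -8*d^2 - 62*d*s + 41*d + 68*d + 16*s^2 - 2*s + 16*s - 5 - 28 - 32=-8*d^2 + 109*d + 16*s^2 + s*(14 - 62*d) - 65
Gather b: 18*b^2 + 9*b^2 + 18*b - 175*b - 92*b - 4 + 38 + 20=27*b^2 - 249*b + 54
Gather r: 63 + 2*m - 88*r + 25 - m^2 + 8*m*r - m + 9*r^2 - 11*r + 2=-m^2 + m + 9*r^2 + r*(8*m - 99) + 90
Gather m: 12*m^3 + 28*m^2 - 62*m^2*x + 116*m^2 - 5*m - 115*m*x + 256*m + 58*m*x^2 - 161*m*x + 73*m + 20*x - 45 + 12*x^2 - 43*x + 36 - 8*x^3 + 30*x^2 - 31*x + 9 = 12*m^3 + m^2*(144 - 62*x) + m*(58*x^2 - 276*x + 324) - 8*x^3 + 42*x^2 - 54*x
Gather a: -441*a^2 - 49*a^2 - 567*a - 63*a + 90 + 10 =-490*a^2 - 630*a + 100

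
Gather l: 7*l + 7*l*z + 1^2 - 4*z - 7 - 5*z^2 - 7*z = l*(7*z + 7) - 5*z^2 - 11*z - 6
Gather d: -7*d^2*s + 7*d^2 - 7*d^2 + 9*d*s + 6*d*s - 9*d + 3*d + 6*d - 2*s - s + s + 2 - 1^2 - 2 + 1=-7*d^2*s + 15*d*s - 2*s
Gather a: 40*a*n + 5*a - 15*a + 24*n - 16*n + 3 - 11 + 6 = a*(40*n - 10) + 8*n - 2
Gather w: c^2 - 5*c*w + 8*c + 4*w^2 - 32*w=c^2 + 8*c + 4*w^2 + w*(-5*c - 32)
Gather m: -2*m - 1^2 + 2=1 - 2*m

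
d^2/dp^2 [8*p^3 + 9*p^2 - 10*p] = 48*p + 18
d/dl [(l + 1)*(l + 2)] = 2*l + 3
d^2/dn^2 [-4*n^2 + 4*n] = -8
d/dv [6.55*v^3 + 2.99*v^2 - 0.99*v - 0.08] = 19.65*v^2 + 5.98*v - 0.99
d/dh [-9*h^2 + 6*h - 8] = 6 - 18*h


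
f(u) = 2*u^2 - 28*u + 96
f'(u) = 4*u - 28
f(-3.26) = 208.54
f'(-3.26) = -41.04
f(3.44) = 23.35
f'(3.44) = -14.24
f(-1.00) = 126.00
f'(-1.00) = -32.00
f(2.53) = 37.96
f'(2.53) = -17.88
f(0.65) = 78.64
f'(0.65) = -25.40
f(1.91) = 49.82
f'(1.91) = -20.36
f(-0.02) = 96.56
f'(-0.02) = -28.08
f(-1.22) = 133.14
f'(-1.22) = -32.88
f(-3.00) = 198.00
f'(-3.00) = -40.00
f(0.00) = 96.00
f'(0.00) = -28.00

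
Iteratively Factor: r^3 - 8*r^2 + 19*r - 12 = (r - 1)*(r^2 - 7*r + 12) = (r - 4)*(r - 1)*(r - 3)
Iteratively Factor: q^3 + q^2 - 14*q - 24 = (q + 3)*(q^2 - 2*q - 8) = (q + 2)*(q + 3)*(q - 4)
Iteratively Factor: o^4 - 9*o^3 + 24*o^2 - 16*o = (o - 4)*(o^3 - 5*o^2 + 4*o) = (o - 4)^2*(o^2 - o) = o*(o - 4)^2*(o - 1)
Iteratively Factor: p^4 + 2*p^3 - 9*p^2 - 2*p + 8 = (p + 4)*(p^3 - 2*p^2 - p + 2) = (p + 1)*(p + 4)*(p^2 - 3*p + 2) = (p - 2)*(p + 1)*(p + 4)*(p - 1)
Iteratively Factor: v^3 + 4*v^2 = (v)*(v^2 + 4*v) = v^2*(v + 4)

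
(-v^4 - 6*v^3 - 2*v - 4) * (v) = -v^5 - 6*v^4 - 2*v^2 - 4*v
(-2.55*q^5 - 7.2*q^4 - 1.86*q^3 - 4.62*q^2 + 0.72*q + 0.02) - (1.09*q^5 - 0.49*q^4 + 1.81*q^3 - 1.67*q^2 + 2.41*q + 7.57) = -3.64*q^5 - 6.71*q^4 - 3.67*q^3 - 2.95*q^2 - 1.69*q - 7.55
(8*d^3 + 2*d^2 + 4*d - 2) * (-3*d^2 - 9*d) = -24*d^5 - 78*d^4 - 30*d^3 - 30*d^2 + 18*d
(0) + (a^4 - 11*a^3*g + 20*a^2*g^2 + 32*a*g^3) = a^4 - 11*a^3*g + 20*a^2*g^2 + 32*a*g^3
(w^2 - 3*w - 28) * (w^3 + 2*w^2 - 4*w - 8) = w^5 - w^4 - 38*w^3 - 52*w^2 + 136*w + 224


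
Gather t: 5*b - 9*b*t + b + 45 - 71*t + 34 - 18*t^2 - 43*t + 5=6*b - 18*t^2 + t*(-9*b - 114) + 84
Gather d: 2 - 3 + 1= 0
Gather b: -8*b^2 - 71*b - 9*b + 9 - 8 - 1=-8*b^2 - 80*b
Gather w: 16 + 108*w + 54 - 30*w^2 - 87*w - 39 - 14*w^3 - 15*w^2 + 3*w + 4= -14*w^3 - 45*w^2 + 24*w + 35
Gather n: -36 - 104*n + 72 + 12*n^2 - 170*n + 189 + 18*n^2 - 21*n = 30*n^2 - 295*n + 225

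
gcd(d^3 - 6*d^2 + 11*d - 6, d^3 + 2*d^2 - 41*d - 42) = 1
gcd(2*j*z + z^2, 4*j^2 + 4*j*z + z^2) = 2*j + z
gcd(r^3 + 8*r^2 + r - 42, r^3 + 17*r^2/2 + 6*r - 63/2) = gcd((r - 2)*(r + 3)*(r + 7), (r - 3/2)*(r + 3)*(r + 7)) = r^2 + 10*r + 21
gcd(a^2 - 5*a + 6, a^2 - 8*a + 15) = a - 3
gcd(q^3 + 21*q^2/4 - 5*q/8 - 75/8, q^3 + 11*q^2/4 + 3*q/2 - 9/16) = q + 3/2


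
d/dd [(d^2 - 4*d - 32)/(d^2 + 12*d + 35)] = 2*(8*d^2 + 67*d + 122)/(d^4 + 24*d^3 + 214*d^2 + 840*d + 1225)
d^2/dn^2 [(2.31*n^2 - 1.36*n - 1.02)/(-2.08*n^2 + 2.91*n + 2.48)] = (-16.196128*n^3 - 45.017856*n^2 + 5.049408*n - 20.246484)/(8.998912*n^6 - 37.769472*n^5 + 20.652528*n^4 + 65.423493*n^3 - 24.624168*n^2 - 53.692992*n - 15.252992)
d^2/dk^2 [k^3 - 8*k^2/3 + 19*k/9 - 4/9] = 6*k - 16/3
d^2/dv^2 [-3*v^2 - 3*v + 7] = -6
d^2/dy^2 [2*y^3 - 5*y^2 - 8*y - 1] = 12*y - 10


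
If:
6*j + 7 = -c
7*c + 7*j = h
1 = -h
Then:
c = 43/35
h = -1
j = -48/35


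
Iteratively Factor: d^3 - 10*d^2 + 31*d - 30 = (d - 5)*(d^2 - 5*d + 6) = (d - 5)*(d - 3)*(d - 2)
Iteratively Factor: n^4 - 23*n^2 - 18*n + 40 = (n - 5)*(n^3 + 5*n^2 + 2*n - 8) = (n - 5)*(n + 4)*(n^2 + n - 2) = (n - 5)*(n - 1)*(n + 4)*(n + 2)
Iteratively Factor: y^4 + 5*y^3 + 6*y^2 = (y + 3)*(y^3 + 2*y^2) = y*(y + 3)*(y^2 + 2*y) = y^2*(y + 3)*(y + 2)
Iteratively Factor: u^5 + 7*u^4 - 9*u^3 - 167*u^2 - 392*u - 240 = (u + 4)*(u^4 + 3*u^3 - 21*u^2 - 83*u - 60) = (u + 1)*(u + 4)*(u^3 + 2*u^2 - 23*u - 60) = (u - 5)*(u + 1)*(u + 4)*(u^2 + 7*u + 12) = (u - 5)*(u + 1)*(u + 3)*(u + 4)*(u + 4)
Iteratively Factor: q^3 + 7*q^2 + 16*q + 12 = (q + 2)*(q^2 + 5*q + 6) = (q + 2)^2*(q + 3)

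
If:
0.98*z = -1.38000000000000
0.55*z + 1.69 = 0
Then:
No Solution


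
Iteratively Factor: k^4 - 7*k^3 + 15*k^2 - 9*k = (k)*(k^3 - 7*k^2 + 15*k - 9) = k*(k - 1)*(k^2 - 6*k + 9) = k*(k - 3)*(k - 1)*(k - 3)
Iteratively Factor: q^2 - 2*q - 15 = (q - 5)*(q + 3)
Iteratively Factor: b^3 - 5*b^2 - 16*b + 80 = (b - 4)*(b^2 - b - 20) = (b - 4)*(b + 4)*(b - 5)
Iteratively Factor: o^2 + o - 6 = (o + 3)*(o - 2)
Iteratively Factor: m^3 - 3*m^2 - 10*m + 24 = (m - 2)*(m^2 - m - 12) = (m - 2)*(m + 3)*(m - 4)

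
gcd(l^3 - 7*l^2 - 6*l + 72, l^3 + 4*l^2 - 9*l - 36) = l + 3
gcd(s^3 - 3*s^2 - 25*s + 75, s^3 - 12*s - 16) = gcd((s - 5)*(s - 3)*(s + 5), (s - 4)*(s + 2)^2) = 1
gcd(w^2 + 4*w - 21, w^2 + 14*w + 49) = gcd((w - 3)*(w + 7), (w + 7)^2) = w + 7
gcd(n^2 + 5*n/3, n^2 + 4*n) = n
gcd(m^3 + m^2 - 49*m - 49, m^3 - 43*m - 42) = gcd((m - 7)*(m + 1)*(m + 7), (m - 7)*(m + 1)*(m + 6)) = m^2 - 6*m - 7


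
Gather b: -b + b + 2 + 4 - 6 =0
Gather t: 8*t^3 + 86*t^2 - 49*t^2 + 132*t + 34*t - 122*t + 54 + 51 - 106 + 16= 8*t^3 + 37*t^2 + 44*t + 15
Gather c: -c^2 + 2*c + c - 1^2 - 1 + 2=-c^2 + 3*c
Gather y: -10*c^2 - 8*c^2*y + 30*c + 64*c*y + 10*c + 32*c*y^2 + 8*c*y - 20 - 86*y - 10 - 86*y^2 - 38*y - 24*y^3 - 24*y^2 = -10*c^2 + 40*c - 24*y^3 + y^2*(32*c - 110) + y*(-8*c^2 + 72*c - 124) - 30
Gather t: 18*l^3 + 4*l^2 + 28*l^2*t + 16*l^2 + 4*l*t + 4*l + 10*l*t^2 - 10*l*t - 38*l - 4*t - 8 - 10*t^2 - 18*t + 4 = 18*l^3 + 20*l^2 - 34*l + t^2*(10*l - 10) + t*(28*l^2 - 6*l - 22) - 4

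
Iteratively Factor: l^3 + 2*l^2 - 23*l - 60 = (l + 4)*(l^2 - 2*l - 15) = (l + 3)*(l + 4)*(l - 5)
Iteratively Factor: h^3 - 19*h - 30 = (h + 3)*(h^2 - 3*h - 10) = (h + 2)*(h + 3)*(h - 5)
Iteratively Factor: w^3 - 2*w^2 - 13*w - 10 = (w + 1)*(w^2 - 3*w - 10) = (w - 5)*(w + 1)*(w + 2)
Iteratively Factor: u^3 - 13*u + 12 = (u - 1)*(u^2 + u - 12) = (u - 1)*(u + 4)*(u - 3)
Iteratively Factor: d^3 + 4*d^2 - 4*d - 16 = (d + 2)*(d^2 + 2*d - 8) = (d + 2)*(d + 4)*(d - 2)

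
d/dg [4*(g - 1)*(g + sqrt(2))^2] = 4*(g + sqrt(2))*(3*g - 2 + sqrt(2))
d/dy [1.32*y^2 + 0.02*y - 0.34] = 2.64*y + 0.02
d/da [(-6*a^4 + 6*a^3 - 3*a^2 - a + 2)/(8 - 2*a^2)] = (12*a^5 - 6*a^4 - 96*a^3 + 71*a^2 - 20*a - 4)/(2*(a^4 - 8*a^2 + 16))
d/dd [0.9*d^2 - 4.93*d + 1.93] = 1.8*d - 4.93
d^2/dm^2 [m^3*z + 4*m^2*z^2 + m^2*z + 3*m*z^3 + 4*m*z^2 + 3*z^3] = 2*z*(3*m + 4*z + 1)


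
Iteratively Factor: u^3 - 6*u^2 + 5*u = (u)*(u^2 - 6*u + 5) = u*(u - 5)*(u - 1)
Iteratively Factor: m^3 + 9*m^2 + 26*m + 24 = (m + 3)*(m^2 + 6*m + 8) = (m + 3)*(m + 4)*(m + 2)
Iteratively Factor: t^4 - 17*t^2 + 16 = (t - 4)*(t^3 + 4*t^2 - t - 4) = (t - 4)*(t + 4)*(t^2 - 1) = (t - 4)*(t - 1)*(t + 4)*(t + 1)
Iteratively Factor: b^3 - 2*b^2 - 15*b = (b)*(b^2 - 2*b - 15) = b*(b - 5)*(b + 3)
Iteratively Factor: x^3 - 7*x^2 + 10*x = (x - 2)*(x^2 - 5*x) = x*(x - 2)*(x - 5)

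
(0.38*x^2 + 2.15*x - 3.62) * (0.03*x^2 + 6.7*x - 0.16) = 0.0114*x^4 + 2.6105*x^3 + 14.2356*x^2 - 24.598*x + 0.5792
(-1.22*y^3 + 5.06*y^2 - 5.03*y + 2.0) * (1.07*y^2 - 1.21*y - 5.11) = -1.3054*y^5 + 6.8904*y^4 - 5.2705*y^3 - 17.6303*y^2 + 23.2833*y - 10.22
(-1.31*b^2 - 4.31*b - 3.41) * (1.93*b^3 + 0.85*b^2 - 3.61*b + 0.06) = -2.5283*b^5 - 9.4318*b^4 - 5.5157*b^3 + 12.582*b^2 + 12.0515*b - 0.2046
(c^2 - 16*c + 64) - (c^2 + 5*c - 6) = 70 - 21*c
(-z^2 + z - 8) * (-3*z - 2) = 3*z^3 - z^2 + 22*z + 16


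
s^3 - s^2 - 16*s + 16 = (s - 4)*(s - 1)*(s + 4)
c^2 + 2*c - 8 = (c - 2)*(c + 4)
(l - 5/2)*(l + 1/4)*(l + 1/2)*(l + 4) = l^4 + 9*l^3/4 - 35*l^2/4 - 117*l/16 - 5/4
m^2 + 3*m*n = m*(m + 3*n)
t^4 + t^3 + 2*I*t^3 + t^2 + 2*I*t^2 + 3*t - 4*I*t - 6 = (t - 1)*(t + 2)*(t - I)*(t + 3*I)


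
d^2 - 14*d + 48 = (d - 8)*(d - 6)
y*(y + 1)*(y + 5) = y^3 + 6*y^2 + 5*y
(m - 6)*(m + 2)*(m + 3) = m^3 - m^2 - 24*m - 36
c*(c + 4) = c^2 + 4*c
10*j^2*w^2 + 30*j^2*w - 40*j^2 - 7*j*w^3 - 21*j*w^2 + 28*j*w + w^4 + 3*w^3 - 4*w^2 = (-5*j + w)*(-2*j + w)*(w - 1)*(w + 4)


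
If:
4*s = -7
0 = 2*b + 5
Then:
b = -5/2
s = -7/4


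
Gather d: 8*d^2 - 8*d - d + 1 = 8*d^2 - 9*d + 1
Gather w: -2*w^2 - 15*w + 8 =-2*w^2 - 15*w + 8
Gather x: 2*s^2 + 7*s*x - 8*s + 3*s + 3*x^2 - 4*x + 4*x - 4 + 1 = 2*s^2 + 7*s*x - 5*s + 3*x^2 - 3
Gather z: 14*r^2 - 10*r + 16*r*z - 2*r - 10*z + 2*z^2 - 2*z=14*r^2 - 12*r + 2*z^2 + z*(16*r - 12)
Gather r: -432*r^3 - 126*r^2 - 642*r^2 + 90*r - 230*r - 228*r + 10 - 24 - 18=-432*r^3 - 768*r^2 - 368*r - 32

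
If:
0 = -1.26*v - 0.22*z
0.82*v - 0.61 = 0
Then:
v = 0.74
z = -4.26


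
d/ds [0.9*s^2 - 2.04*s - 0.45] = 1.8*s - 2.04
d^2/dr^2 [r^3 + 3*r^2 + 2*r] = 6*r + 6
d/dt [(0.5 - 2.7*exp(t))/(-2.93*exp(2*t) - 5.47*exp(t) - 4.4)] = (-7.911*exp(2*t) + 2.93*exp(t) + 14.615)*exp(t)/(8.5849*exp(4*t) + 32.0542*exp(3*t) + 55.7049*exp(2*t) + 48.136*exp(t) + 19.36)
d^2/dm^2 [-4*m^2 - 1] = -8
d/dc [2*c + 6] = 2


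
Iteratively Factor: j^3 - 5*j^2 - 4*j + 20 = (j - 2)*(j^2 - 3*j - 10) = (j - 2)*(j + 2)*(j - 5)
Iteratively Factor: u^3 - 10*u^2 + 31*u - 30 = (u - 2)*(u^2 - 8*u + 15) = (u - 5)*(u - 2)*(u - 3)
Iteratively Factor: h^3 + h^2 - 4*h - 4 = (h - 2)*(h^2 + 3*h + 2) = (h - 2)*(h + 2)*(h + 1)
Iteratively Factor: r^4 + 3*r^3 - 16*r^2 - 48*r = (r + 3)*(r^3 - 16*r) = (r + 3)*(r + 4)*(r^2 - 4*r) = r*(r + 3)*(r + 4)*(r - 4)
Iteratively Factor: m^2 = (m)*(m)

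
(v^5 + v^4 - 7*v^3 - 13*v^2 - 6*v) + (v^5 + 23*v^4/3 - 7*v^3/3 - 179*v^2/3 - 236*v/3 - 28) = 2*v^5 + 26*v^4/3 - 28*v^3/3 - 218*v^2/3 - 254*v/3 - 28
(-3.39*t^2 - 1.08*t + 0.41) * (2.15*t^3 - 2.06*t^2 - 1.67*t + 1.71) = -7.2885*t^5 + 4.6614*t^4 + 8.7676*t^3 - 4.8379*t^2 - 2.5315*t + 0.7011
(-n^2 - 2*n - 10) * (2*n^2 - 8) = -2*n^4 - 4*n^3 - 12*n^2 + 16*n + 80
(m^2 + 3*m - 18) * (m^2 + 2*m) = m^4 + 5*m^3 - 12*m^2 - 36*m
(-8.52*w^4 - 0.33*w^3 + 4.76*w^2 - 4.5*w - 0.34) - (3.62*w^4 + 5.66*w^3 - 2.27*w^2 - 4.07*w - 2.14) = -12.14*w^4 - 5.99*w^3 + 7.03*w^2 - 0.43*w + 1.8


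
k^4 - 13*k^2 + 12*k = k*(k - 3)*(k - 1)*(k + 4)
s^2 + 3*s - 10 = (s - 2)*(s + 5)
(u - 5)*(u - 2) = u^2 - 7*u + 10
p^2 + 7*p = p*(p + 7)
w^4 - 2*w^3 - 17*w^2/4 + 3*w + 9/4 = (w - 3)*(w - 1)*(w + 1/2)*(w + 3/2)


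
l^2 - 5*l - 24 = (l - 8)*(l + 3)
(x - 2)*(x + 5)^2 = x^3 + 8*x^2 + 5*x - 50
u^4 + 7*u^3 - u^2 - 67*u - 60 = (u - 3)*(u + 1)*(u + 4)*(u + 5)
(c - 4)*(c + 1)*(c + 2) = c^3 - c^2 - 10*c - 8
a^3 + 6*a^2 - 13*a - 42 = (a - 3)*(a + 2)*(a + 7)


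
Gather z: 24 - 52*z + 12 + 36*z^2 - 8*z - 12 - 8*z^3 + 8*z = -8*z^3 + 36*z^2 - 52*z + 24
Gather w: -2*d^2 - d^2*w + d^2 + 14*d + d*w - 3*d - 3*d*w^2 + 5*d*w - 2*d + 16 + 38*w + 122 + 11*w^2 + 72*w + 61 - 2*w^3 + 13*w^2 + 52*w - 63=-d^2 + 9*d - 2*w^3 + w^2*(24 - 3*d) + w*(-d^2 + 6*d + 162) + 136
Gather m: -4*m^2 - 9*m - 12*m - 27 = -4*m^2 - 21*m - 27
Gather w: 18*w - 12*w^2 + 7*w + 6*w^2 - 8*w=-6*w^2 + 17*w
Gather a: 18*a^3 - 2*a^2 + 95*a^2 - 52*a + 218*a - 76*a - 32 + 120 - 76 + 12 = 18*a^3 + 93*a^2 + 90*a + 24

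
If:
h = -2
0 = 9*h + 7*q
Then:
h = -2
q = 18/7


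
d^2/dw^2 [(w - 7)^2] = 2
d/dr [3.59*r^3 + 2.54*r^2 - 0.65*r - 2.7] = 10.77*r^2 + 5.08*r - 0.65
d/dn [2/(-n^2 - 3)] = 4*n/(n^2 + 3)^2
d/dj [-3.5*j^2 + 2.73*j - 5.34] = 2.73 - 7.0*j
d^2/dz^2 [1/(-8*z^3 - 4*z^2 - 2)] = 2*(-8*z^2*(3*z + 1)^2 + (6*z + 1)*(4*z^3 + 2*z^2 + 1))/(4*z^3 + 2*z^2 + 1)^3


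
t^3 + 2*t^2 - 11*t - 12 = (t - 3)*(t + 1)*(t + 4)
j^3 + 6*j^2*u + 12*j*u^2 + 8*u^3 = (j + 2*u)^3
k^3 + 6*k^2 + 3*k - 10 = (k - 1)*(k + 2)*(k + 5)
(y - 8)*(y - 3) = y^2 - 11*y + 24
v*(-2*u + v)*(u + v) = -2*u^2*v - u*v^2 + v^3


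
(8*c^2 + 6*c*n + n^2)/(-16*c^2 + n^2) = (-2*c - n)/(4*c - n)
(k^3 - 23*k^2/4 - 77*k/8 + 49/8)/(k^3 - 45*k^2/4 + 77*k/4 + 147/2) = (k - 1/2)/(k - 6)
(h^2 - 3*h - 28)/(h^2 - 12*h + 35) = (h + 4)/(h - 5)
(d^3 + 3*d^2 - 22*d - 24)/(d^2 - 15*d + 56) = (d^3 + 3*d^2 - 22*d - 24)/(d^2 - 15*d + 56)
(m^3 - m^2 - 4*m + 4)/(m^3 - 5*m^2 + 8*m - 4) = (m + 2)/(m - 2)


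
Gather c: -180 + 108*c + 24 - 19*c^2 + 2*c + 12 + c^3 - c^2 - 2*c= c^3 - 20*c^2 + 108*c - 144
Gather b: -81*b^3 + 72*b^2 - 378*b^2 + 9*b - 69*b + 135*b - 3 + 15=-81*b^3 - 306*b^2 + 75*b + 12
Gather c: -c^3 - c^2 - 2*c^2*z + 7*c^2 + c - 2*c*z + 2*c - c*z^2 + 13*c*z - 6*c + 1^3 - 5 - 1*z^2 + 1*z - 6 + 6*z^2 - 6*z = -c^3 + c^2*(6 - 2*z) + c*(-z^2 + 11*z - 3) + 5*z^2 - 5*z - 10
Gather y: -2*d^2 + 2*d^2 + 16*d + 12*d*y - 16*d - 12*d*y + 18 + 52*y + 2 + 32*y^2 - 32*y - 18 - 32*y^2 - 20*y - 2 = 0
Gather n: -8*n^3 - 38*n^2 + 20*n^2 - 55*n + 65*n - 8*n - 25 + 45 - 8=-8*n^3 - 18*n^2 + 2*n + 12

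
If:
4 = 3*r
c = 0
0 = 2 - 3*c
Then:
No Solution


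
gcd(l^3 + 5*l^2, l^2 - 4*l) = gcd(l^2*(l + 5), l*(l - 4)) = l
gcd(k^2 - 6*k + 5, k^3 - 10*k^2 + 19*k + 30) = k - 5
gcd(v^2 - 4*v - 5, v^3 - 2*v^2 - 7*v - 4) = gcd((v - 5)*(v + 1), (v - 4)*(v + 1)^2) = v + 1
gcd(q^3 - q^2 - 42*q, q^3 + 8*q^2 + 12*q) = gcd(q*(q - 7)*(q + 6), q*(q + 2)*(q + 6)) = q^2 + 6*q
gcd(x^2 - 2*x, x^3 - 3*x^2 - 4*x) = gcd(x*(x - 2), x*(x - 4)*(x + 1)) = x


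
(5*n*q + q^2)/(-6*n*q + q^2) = (5*n + q)/(-6*n + q)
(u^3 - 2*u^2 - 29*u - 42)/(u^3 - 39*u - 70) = (u + 3)/(u + 5)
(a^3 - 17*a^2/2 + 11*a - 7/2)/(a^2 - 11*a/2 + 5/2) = (a^2 - 8*a + 7)/(a - 5)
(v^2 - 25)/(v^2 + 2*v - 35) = (v + 5)/(v + 7)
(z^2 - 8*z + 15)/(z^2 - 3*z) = (z - 5)/z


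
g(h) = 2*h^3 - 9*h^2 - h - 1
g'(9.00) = 323.00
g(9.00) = 719.00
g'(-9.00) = 647.00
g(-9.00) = -2179.00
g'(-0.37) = 6.48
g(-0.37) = -1.96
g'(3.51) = 9.74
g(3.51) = -28.90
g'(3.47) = 8.79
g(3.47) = -29.27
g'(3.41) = 7.39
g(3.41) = -29.76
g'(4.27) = 31.54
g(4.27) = -13.66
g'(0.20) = -4.36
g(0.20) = -1.54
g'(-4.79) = 222.88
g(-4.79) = -422.51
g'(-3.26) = 121.45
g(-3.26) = -162.68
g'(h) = 6*h^2 - 18*h - 1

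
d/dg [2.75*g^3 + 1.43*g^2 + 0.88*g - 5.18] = 8.25*g^2 + 2.86*g + 0.88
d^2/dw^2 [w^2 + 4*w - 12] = 2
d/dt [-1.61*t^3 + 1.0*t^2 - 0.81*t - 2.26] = -4.83*t^2 + 2.0*t - 0.81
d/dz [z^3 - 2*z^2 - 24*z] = 3*z^2 - 4*z - 24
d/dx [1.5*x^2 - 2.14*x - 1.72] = 3.0*x - 2.14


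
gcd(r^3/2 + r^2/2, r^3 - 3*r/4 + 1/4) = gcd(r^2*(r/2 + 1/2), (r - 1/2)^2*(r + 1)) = r + 1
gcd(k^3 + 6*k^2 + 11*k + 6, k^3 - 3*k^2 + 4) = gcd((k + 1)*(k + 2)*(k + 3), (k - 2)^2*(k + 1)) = k + 1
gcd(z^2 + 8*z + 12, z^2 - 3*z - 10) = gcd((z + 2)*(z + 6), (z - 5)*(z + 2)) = z + 2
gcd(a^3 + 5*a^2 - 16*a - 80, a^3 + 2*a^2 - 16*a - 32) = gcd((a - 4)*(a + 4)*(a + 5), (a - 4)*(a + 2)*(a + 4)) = a^2 - 16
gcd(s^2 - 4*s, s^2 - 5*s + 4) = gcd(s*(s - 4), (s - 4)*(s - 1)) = s - 4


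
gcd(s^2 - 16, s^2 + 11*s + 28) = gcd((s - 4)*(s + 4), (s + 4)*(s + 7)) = s + 4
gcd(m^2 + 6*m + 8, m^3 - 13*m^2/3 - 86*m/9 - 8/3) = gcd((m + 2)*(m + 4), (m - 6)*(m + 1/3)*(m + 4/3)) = 1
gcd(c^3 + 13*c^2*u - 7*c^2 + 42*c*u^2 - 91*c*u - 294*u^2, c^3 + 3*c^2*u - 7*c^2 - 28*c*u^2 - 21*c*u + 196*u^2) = c^2 + 7*c*u - 7*c - 49*u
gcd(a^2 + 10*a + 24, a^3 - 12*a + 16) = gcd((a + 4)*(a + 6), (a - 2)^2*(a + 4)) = a + 4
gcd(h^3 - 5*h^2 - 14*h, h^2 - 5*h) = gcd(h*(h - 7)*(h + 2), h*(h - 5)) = h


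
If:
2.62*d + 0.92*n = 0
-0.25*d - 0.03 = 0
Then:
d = -0.12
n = 0.34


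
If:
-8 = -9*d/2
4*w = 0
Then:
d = 16/9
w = 0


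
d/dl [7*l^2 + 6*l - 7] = 14*l + 6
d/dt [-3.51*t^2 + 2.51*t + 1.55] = 2.51 - 7.02*t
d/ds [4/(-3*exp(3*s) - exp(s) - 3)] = (36*exp(2*s) + 4)*exp(s)/(3*exp(3*s) + exp(s) + 3)^2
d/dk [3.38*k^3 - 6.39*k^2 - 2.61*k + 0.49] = 10.14*k^2 - 12.78*k - 2.61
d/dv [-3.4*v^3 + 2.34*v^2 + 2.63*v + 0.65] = -10.2*v^2 + 4.68*v + 2.63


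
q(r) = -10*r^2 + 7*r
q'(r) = 7 - 20*r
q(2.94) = -65.86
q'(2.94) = -51.80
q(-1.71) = -41.21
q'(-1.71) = 41.20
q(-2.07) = -57.34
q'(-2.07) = 48.40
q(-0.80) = -12.00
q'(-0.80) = 23.00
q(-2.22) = -64.82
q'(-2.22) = 51.40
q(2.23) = -34.12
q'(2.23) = -37.60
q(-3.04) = -113.70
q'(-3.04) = 67.80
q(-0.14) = -1.18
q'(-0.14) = 9.80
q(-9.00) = -873.00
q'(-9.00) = 187.00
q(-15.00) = -2355.00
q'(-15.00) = 307.00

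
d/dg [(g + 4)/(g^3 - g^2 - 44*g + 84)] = (g^3 - g^2 - 44*g + (g + 4)*(-3*g^2 + 2*g + 44) + 84)/(g^3 - g^2 - 44*g + 84)^2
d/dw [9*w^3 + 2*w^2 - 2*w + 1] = 27*w^2 + 4*w - 2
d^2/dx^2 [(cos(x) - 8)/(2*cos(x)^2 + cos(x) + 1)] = (-36*sin(x)^4*cos(x) + 130*sin(x)^4 - 13*sin(x)^2 - 64*cos(x) + 9*cos(3*x) + 2*cos(5*x) - 103)/(-2*sin(x)^2 + cos(x) + 3)^3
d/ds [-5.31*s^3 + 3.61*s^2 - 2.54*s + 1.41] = -15.93*s^2 + 7.22*s - 2.54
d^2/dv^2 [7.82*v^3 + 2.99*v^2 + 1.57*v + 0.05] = 46.92*v + 5.98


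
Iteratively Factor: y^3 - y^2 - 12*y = (y - 4)*(y^2 + 3*y) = (y - 4)*(y + 3)*(y)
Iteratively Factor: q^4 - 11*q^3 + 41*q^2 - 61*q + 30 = (q - 2)*(q^3 - 9*q^2 + 23*q - 15) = (q - 3)*(q - 2)*(q^2 - 6*q + 5) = (q - 3)*(q - 2)*(q - 1)*(q - 5)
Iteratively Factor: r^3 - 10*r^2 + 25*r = (r - 5)*(r^2 - 5*r) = r*(r - 5)*(r - 5)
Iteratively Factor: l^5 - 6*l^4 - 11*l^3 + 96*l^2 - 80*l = (l)*(l^4 - 6*l^3 - 11*l^2 + 96*l - 80) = l*(l + 4)*(l^3 - 10*l^2 + 29*l - 20) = l*(l - 4)*(l + 4)*(l^2 - 6*l + 5) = l*(l - 5)*(l - 4)*(l + 4)*(l - 1)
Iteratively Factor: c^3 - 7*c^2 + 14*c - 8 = (c - 4)*(c^2 - 3*c + 2) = (c - 4)*(c - 2)*(c - 1)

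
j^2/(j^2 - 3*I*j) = j/(j - 3*I)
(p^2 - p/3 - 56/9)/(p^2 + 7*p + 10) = (p^2 - p/3 - 56/9)/(p^2 + 7*p + 10)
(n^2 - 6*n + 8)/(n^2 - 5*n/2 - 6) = 2*(n - 2)/(2*n + 3)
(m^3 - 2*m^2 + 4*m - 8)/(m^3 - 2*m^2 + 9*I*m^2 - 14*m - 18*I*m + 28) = (m - 2*I)/(m + 7*I)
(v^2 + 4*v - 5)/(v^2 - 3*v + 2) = (v + 5)/(v - 2)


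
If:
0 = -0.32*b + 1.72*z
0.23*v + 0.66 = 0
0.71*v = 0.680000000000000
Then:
No Solution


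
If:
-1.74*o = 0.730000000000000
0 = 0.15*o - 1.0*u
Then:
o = -0.42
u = -0.06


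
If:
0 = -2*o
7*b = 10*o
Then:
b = 0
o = 0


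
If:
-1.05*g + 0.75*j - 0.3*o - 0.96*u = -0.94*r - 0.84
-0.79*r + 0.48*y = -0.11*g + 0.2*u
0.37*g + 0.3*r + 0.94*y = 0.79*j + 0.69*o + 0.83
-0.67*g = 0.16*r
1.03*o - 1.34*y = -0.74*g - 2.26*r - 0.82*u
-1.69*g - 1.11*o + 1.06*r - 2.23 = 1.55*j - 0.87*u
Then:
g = 0.08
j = -3.63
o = 0.59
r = -0.34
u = -2.57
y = -1.66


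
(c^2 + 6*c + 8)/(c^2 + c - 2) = (c + 4)/(c - 1)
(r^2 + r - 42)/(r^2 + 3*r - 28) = (r - 6)/(r - 4)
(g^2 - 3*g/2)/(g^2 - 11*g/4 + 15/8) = 4*g/(4*g - 5)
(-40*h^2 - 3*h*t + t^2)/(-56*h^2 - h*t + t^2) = (5*h + t)/(7*h + t)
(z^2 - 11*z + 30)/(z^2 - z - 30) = (z - 5)/(z + 5)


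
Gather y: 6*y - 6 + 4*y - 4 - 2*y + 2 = 8*y - 8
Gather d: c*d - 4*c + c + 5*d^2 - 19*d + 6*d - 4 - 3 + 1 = -3*c + 5*d^2 + d*(c - 13) - 6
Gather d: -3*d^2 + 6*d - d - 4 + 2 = -3*d^2 + 5*d - 2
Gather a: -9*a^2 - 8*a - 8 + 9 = -9*a^2 - 8*a + 1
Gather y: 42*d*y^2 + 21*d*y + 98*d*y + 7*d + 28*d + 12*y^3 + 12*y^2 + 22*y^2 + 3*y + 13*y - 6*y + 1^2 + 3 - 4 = 35*d + 12*y^3 + y^2*(42*d + 34) + y*(119*d + 10)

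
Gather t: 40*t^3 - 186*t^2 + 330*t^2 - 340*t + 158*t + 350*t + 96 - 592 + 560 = 40*t^3 + 144*t^2 + 168*t + 64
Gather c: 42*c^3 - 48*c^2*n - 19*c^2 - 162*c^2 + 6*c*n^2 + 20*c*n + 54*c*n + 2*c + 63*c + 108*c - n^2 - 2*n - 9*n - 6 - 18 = 42*c^3 + c^2*(-48*n - 181) + c*(6*n^2 + 74*n + 173) - n^2 - 11*n - 24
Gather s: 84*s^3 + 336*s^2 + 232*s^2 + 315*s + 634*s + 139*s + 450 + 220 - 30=84*s^3 + 568*s^2 + 1088*s + 640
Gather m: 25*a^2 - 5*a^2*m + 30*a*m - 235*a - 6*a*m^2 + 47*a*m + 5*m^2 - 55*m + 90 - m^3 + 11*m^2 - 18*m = 25*a^2 - 235*a - m^3 + m^2*(16 - 6*a) + m*(-5*a^2 + 77*a - 73) + 90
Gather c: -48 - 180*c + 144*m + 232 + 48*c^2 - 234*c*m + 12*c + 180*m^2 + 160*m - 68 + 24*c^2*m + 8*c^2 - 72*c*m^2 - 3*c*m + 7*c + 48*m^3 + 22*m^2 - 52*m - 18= c^2*(24*m + 56) + c*(-72*m^2 - 237*m - 161) + 48*m^3 + 202*m^2 + 252*m + 98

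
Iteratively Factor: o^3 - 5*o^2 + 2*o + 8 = (o + 1)*(o^2 - 6*o + 8) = (o - 2)*(o + 1)*(o - 4)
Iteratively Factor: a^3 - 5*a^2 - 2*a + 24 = (a - 3)*(a^2 - 2*a - 8) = (a - 4)*(a - 3)*(a + 2)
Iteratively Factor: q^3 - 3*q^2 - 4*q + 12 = (q - 2)*(q^2 - q - 6) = (q - 3)*(q - 2)*(q + 2)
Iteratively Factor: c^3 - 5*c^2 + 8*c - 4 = (c - 2)*(c^2 - 3*c + 2) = (c - 2)*(c - 1)*(c - 2)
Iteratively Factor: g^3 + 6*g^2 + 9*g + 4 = (g + 1)*(g^2 + 5*g + 4) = (g + 1)*(g + 4)*(g + 1)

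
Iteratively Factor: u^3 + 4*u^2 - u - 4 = (u + 1)*(u^2 + 3*u - 4) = (u + 1)*(u + 4)*(u - 1)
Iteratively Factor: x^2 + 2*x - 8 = (x + 4)*(x - 2)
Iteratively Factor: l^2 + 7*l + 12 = (l + 3)*(l + 4)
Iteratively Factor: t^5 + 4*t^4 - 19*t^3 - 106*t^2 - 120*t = (t - 5)*(t^4 + 9*t^3 + 26*t^2 + 24*t) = t*(t - 5)*(t^3 + 9*t^2 + 26*t + 24) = t*(t - 5)*(t + 3)*(t^2 + 6*t + 8) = t*(t - 5)*(t + 3)*(t + 4)*(t + 2)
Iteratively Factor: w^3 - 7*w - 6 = (w - 3)*(w^2 + 3*w + 2) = (w - 3)*(w + 2)*(w + 1)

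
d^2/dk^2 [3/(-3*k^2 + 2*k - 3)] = 6*(9*k^2 - 6*k - 4*(3*k - 1)^2 + 9)/(3*k^2 - 2*k + 3)^3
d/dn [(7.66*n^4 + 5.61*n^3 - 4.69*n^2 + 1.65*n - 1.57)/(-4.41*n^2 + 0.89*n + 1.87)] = (-67.5612*n^5 - 4.28790000000001*n^4 + 67.2826*n^3 + 34.5745*n^2 - 31.388*n + 4.4828)/(19.4481*n^4 - 7.8498*n^3 - 15.7013*n^2 + 3.3286*n + 3.4969)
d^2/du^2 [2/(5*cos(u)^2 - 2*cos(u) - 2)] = (200*sin(u)^4 - 188*sin(u)^2 + 67*cos(u) - 15*cos(3*u) - 68)/(5*sin(u)^2 + 2*cos(u) - 3)^3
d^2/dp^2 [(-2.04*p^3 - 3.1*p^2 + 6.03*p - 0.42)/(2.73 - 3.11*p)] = (39.462168*p^3 - 103.921272*p^2 + 91.223496*p - 48.060474)/(30.080231*p^3 - 79.214499*p^2 + 69.535557*p - 20.346417)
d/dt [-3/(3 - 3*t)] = -1/(t - 1)^2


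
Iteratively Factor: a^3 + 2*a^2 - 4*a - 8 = (a + 2)*(a^2 - 4) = (a + 2)^2*(a - 2)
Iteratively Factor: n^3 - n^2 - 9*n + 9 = (n - 3)*(n^2 + 2*n - 3) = (n - 3)*(n + 3)*(n - 1)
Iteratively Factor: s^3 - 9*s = (s)*(s^2 - 9) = s*(s + 3)*(s - 3)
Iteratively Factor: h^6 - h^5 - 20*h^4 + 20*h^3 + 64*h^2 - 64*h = (h)*(h^5 - h^4 - 20*h^3 + 20*h^2 + 64*h - 64) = h*(h - 1)*(h^4 - 20*h^2 + 64) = h*(h - 1)*(h + 4)*(h^3 - 4*h^2 - 4*h + 16) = h*(h - 4)*(h - 1)*(h + 4)*(h^2 - 4) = h*(h - 4)*(h - 1)*(h + 2)*(h + 4)*(h - 2)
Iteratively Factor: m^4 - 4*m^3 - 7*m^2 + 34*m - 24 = (m + 3)*(m^3 - 7*m^2 + 14*m - 8) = (m - 4)*(m + 3)*(m^2 - 3*m + 2) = (m - 4)*(m - 2)*(m + 3)*(m - 1)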